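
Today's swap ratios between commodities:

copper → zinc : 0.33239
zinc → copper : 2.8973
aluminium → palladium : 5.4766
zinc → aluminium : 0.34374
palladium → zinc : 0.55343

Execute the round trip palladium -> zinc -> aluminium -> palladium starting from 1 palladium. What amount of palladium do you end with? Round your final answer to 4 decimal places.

1 palladium × 0.55343 = 0.55343 zinc
0.55343 zinc × 0.34374 = 0.1902360282 aluminium
0.1902360282 aluminium × 5.4766 = 1.04184663204012 palladium

1.0418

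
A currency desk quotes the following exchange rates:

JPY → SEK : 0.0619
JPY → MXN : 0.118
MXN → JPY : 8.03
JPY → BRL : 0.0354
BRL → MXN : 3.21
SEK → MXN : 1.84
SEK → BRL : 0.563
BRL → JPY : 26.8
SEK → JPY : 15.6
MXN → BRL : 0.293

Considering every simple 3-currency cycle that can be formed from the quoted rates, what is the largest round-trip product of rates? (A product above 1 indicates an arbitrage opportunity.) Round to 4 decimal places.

0.9340

SEK→BRL→JPY→SEK: 0.563 × 26.8 × 0.0619 = 0.93397
MXN→BRL→JPY→MXN: 0.293 × 26.8 × 0.118 = 0.92658
MXN→JPY→SEK→MXN: 8.03 × 0.0619 × 1.84 = 0.91458
MXN→JPY→BRL→MXN: 8.03 × 0.0354 × 3.21 = 0.91248
Maximum is SEK→BRL→JPY→SEK at 0.9340; no arbitrage — every cycle loses value.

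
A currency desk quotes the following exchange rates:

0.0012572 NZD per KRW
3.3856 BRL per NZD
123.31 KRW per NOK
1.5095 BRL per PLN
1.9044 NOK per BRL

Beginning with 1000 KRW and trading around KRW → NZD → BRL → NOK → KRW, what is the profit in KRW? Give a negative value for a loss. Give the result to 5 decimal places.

1000 KRW × 0.0012572 = 1.2572 NZD
1.2572 NZD × 3.3856 = 4.25637632 BRL
4.25637632 BRL × 1.9044 = 8.105843063808 NOK
8.105843063808 NOK × 123.31 = 999.53150819816448 KRW
Net change: 999.53150819816448 − 1000 = -0.46849180183552 KRW

-0.46849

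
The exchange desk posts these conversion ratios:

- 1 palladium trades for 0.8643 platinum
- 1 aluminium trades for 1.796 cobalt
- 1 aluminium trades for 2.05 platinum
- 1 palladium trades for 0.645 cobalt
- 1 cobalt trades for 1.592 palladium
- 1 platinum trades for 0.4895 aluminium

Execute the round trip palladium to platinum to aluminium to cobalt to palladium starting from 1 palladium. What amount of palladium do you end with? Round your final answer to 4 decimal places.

1 palladium × 0.8643 = 0.8643 platinum
0.8643 platinum × 0.4895 = 0.42307485 aluminium
0.42307485 aluminium × 1.796 = 0.7598424306 cobalt
0.7598424306 cobalt × 1.592 = 1.2096691495152 palladium

1.2097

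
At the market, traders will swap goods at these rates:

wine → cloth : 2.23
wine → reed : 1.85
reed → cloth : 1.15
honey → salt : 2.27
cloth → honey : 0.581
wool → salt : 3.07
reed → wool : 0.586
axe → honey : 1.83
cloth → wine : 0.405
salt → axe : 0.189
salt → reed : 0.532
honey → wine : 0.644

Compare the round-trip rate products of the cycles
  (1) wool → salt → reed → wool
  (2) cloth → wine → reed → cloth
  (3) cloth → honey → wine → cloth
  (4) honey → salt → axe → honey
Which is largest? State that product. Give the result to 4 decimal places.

(1) 3.07 × 0.532 × 0.586 = 0.95708
(2) 0.405 × 1.85 × 1.15 = 0.86164
(3) 0.581 × 0.644 × 2.23 = 0.83439
(4) 2.27 × 0.189 × 1.83 = 0.78512
Highest is cycle (1) at 0.9571 (≤1, no arbitrage).

0.9571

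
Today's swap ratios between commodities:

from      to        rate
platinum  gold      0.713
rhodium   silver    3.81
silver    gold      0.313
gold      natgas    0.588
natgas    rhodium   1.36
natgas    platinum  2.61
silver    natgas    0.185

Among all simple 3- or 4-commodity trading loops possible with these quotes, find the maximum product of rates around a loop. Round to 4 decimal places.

gold→natgas→platinum→gold: 0.588 × 2.61 × 0.713 = 1.09423
silver→natgas→rhodium→silver: 0.185 × 1.36 × 3.81 = 0.95860
gold→natgas→rhodium→silver→gold: 0.588 × 1.36 × 3.81 × 0.313 = 0.95364
Maximum is gold→natgas→platinum→gold at 1.0942; arbitrage exists.

1.0942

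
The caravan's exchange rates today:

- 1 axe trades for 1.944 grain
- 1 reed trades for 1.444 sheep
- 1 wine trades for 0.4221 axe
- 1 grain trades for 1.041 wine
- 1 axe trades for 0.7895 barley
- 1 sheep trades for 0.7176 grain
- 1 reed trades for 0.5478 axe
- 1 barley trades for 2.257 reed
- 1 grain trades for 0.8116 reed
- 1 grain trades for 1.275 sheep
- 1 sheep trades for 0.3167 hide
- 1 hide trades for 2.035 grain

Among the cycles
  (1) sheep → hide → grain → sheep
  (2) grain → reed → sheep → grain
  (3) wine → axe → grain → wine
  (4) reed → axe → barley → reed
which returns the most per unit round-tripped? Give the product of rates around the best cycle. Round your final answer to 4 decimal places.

0.9761

(1) 0.3167 × 2.035 × 1.275 = 0.82172
(2) 0.8116 × 1.444 × 0.7176 = 0.84099
(3) 0.4221 × 1.944 × 1.041 = 0.85421
(4) 0.5478 × 0.7895 × 2.257 = 0.97613
Highest is cycle (4) at 0.9761 (≤1, no arbitrage).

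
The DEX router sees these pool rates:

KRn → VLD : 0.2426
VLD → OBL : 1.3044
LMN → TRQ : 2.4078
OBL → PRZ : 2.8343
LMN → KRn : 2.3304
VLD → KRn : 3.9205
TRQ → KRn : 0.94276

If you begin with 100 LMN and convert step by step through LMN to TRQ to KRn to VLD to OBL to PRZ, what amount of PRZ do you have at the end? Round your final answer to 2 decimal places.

203.60

100 LMN × 2.4078 = 240.78 TRQ
240.78 TRQ × 0.94276 = 226.9977528 KRn
226.9977528 KRn × 0.2426 = 55.06965482928 VLD
55.06965482928 VLD × 1.3044 = 71.832857759312832 OBL
71.832857759312832 OBL × 2.8343 = 203.5958687472203597376 PRZ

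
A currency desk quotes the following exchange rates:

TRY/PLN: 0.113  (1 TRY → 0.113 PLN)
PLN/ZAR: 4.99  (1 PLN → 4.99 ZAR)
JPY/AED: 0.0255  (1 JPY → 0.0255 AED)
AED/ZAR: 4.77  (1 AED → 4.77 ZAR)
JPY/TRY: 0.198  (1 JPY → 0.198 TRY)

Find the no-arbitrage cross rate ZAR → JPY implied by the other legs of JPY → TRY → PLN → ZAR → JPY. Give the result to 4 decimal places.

8.9569

Known legs of the cycle: 0.198 × 0.113 × 4.99 = 0.11164626
For no arbitrage the full-cycle product must be 1, so the missing rate is 1 / 0.11164626 ≈ 8.956861.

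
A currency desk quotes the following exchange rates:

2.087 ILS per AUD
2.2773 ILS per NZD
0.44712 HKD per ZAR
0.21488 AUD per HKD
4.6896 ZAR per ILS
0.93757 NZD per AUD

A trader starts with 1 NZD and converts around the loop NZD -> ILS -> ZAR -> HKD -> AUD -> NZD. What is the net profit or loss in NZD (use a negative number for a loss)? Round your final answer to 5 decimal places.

-0.03799

1 NZD × 2.2773 = 2.2773 ILS
2.2773 ILS × 4.6896 = 10.67962608 ZAR
10.67962608 ZAR × 0.44712 = 4.7750744128896 HKD
4.7750744128896 HKD × 0.21488 = 1.026067989841717248 AUD
1.026067989841717248 AUD × 0.93757 = 0.96201056523589884020736 NZD
Net change: 0.96201056523589884020736 − 1 = -0.03798943476410115979264 NZD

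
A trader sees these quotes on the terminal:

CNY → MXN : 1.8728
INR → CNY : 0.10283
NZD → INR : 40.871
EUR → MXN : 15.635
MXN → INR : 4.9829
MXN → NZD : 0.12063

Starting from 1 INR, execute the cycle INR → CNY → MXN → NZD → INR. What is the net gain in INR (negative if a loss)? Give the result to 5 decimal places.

1 INR × 0.10283 = 0.10283 CNY
0.10283 CNY × 1.8728 = 0.192580024 MXN
0.192580024 MXN × 0.12063 = 0.02323092829512 NZD
0.02323092829512 NZD × 40.871 = 0.94947127034984952 INR
Net change: 0.94947127034984952 − 1 = -0.05052872965015048 INR

-0.05053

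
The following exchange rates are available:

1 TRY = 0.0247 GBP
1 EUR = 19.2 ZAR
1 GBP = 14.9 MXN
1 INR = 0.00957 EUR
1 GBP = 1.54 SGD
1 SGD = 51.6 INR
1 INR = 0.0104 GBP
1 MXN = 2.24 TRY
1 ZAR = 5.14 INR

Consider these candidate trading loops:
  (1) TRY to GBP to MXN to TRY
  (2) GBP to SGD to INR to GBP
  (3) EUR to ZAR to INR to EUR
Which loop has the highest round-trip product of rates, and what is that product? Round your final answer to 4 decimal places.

0.9444

(1) 0.0247 × 14.9 × 2.24 = 0.82439
(2) 1.54 × 51.6 × 0.0104 = 0.82643
(3) 19.2 × 5.14 × 0.00957 = 0.94444
Highest is cycle (3) at 0.9444 (≤1, no arbitrage).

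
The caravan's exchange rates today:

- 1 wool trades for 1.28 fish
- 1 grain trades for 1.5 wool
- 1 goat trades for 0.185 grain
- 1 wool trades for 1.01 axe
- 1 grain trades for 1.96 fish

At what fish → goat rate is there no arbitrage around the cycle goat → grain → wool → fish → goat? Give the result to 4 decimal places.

Known legs of the cycle: 0.185 × 1.5 × 1.28 = 0.3552
For no arbitrage the full-cycle product must be 1, so the missing rate is 1 / 0.3552 ≈ 2.815315.

2.8153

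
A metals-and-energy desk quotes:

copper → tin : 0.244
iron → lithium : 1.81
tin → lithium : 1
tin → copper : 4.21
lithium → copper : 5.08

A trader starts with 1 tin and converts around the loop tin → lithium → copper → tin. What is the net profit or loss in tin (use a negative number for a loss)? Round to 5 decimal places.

1 tin × 1 = 1 lithium
1 lithium × 5.08 = 5.08 copper
5.08 copper × 0.244 = 1.23952 tin
Net change: 1.23952 − 1 = 0.23952 tin

0.23952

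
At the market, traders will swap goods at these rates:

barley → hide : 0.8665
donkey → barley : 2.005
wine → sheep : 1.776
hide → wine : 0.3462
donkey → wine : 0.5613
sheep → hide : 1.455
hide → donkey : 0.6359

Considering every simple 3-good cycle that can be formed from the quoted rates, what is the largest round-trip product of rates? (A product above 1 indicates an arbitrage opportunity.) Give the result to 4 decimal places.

1.1048

donkey→barley→hide→donkey: 2.005 × 0.8665 × 0.6359 = 1.10477
hide→wine→sheep→hide: 0.3462 × 1.776 × 1.455 = 0.89461
Maximum is donkey→barley→hide→donkey at 1.1048; arbitrage exists.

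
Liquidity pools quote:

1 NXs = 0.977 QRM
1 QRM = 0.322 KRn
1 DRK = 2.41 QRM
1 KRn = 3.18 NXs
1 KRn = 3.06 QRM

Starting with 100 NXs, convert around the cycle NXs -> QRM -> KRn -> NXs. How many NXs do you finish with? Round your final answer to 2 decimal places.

100 NXs × 0.977 = 97.7 QRM
97.7 QRM × 0.322 = 31.4594 KRn
31.4594 KRn × 3.18 = 100.040892 NXs

100.04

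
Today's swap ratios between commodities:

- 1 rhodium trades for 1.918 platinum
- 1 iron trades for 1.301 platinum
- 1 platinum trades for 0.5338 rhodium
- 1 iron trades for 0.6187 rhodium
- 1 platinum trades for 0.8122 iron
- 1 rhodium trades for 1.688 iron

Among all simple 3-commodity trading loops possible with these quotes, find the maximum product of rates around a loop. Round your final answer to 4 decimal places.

1.1723

platinum→rhodium→iron→platinum: 0.5338 × 1.688 × 1.301 = 1.17227
platinum→iron→rhodium→platinum: 0.8122 × 0.6187 × 1.918 = 0.96381
Maximum is platinum→rhodium→iron→platinum at 1.1723; arbitrage exists.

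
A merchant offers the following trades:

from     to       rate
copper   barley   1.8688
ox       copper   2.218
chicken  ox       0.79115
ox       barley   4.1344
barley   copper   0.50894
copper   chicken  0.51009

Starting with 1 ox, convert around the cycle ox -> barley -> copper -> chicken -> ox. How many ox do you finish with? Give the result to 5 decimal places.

1 ox × 4.1344 = 4.1344 barley
4.1344 barley × 0.50894 = 2.104161536 copper
2.104161536 copper × 0.51009 = 1.07331175789824 chicken
1.07331175789824 chicken × 0.79115 = 0.849150597261192576 ox

0.84915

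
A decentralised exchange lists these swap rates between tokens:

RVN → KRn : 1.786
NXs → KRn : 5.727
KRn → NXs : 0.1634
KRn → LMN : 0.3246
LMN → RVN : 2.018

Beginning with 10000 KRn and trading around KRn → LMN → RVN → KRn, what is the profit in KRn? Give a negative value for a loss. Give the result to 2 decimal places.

1699.06

10000 KRn × 0.3246 = 3246 LMN
3246 LMN × 2.018 = 6550.428 RVN
6550.428 RVN × 1.786 = 11699.064408 KRn
Net change: 11699.064408 − 10000 = 1699.064408 KRn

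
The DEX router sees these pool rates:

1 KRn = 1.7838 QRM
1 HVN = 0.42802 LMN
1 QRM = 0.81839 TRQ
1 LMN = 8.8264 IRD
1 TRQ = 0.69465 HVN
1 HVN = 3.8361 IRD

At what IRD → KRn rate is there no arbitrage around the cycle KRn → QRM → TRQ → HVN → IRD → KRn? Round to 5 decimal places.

0.25706

Known legs of the cycle: 1.7838 × 0.81839 × 0.69465 × 3.8361 = 3.89011494089830293
For no arbitrage the full-cycle product must be 1, so the missing rate is 1 / 3.89011494089830293 ≈ 0.2570618.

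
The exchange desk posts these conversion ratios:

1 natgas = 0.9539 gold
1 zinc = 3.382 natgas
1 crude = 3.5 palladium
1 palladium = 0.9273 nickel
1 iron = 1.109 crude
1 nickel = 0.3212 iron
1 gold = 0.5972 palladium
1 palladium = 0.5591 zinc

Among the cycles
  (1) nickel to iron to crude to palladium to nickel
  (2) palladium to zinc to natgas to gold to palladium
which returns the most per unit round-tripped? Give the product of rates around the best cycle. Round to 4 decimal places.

(1) 0.3212 × 1.109 × 3.5 × 0.9273 = 1.15610
(2) 0.5591 × 3.382 × 0.9539 × 0.5972 = 1.07717
Highest is cycle (1) at 1.1561 (>1, arbitrage).

1.1561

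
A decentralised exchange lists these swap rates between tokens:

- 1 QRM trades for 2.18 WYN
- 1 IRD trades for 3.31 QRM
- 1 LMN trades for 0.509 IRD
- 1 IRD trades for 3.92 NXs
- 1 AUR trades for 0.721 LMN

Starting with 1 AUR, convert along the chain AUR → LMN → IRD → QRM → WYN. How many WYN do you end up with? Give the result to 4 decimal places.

2.6481

1 AUR × 0.721 = 0.721 LMN
0.721 LMN × 0.509 = 0.366989 IRD
0.366989 IRD × 3.31 = 1.21473359 QRM
1.21473359 QRM × 2.18 = 2.6481192262 WYN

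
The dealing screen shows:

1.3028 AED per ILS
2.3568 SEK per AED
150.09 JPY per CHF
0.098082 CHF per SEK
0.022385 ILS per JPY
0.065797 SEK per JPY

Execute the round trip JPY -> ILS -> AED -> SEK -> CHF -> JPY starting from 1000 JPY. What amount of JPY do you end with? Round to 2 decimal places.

1011.81

1000 JPY × 0.022385 = 22.385 ILS
22.385 ILS × 1.3028 = 29.163178 AED
29.163178 AED × 2.3568 = 68.7317779104 SEK
68.7317779104 SEK × 0.098082 = 6.7413502410078528 CHF
6.7413502410078528 CHF × 150.09 = 1011.809257672868626752 JPY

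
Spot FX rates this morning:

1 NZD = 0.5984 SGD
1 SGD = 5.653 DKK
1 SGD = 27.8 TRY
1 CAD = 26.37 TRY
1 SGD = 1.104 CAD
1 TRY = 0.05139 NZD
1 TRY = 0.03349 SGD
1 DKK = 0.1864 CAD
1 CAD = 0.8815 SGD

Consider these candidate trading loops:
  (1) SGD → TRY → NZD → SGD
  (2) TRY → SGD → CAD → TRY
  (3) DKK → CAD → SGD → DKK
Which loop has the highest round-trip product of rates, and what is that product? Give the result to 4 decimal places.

0.9750

(1) 27.8 × 0.05139 × 0.5984 = 0.85490
(2) 0.03349 × 1.104 × 26.37 = 0.97498
(3) 0.1864 × 0.8815 × 5.653 = 0.92885
Highest is cycle (2) at 0.9750 (≤1, no arbitrage).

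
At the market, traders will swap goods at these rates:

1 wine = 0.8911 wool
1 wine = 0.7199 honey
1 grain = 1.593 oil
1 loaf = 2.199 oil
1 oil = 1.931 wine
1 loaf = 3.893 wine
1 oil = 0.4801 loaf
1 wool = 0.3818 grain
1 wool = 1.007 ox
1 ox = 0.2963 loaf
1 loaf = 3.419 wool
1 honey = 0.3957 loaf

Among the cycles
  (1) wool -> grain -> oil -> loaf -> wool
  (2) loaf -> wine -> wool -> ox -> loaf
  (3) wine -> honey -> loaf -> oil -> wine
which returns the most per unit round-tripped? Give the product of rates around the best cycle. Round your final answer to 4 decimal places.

1.2096

(1) 0.3818 × 1.593 × 0.4801 × 3.419 = 0.99835
(2) 3.893 × 0.8911 × 1.007 × 0.2963 = 1.03508
(3) 0.7199 × 0.3957 × 2.199 × 1.931 = 1.20961
Highest is cycle (3) at 1.2096 (>1, arbitrage).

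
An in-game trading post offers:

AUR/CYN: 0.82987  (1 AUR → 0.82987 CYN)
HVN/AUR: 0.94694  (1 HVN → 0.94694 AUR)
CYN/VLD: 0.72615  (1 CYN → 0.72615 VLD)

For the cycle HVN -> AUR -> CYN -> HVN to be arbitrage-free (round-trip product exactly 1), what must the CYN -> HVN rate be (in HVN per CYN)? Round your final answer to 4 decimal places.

1.2725

Known legs of the cycle: 0.94694 × 0.82987 = 0.7858370978
For no arbitrage the full-cycle product must be 1, so the missing rate is 1 / 0.7858370978 ≈ 1.272528.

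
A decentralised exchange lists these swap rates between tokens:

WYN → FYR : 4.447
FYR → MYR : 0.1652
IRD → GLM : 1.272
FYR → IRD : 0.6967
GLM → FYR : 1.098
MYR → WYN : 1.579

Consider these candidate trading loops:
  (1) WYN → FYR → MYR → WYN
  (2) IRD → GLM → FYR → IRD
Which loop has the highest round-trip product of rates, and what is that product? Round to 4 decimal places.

1.1600

(1) 4.447 × 0.1652 × 1.579 = 1.16000
(2) 1.272 × 1.098 × 0.6967 = 0.97305
Highest is cycle (1) at 1.1600 (>1, arbitrage).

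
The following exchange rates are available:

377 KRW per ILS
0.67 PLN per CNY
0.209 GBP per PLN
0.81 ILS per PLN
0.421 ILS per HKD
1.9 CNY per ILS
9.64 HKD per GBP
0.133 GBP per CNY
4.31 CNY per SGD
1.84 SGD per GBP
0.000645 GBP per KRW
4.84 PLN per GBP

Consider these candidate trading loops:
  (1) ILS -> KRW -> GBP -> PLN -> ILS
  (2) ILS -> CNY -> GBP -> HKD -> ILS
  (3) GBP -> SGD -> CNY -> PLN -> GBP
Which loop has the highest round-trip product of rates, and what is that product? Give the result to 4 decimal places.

(1) 377 × 0.000645 × 4.84 × 0.81 = 0.95330
(2) 1.9 × 0.133 × 9.64 × 0.421 = 1.02557
(3) 1.84 × 4.31 × 0.67 × 0.209 = 1.11049
Highest is cycle (3) at 1.1105 (>1, arbitrage).

1.1105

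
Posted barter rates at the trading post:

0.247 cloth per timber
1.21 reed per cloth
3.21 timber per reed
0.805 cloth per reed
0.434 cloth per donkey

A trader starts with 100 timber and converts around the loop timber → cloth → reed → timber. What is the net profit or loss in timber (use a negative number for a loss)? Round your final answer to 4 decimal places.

100 timber × 0.247 = 24.7 cloth
24.7 cloth × 1.21 = 29.887 reed
29.887 reed × 3.21 = 95.93727 timber
Net change: 95.93727 − 100 = -4.06273 timber

-4.0627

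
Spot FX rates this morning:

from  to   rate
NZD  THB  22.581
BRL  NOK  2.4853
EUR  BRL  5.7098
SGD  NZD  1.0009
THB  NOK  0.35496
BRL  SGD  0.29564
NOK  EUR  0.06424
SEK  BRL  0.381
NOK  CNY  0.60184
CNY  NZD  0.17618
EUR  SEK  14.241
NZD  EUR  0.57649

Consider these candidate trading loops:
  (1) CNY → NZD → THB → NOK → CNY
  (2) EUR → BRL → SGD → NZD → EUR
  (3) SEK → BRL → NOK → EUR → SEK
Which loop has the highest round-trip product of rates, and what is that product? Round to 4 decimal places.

(1) 0.17618 × 22.581 × 0.35496 × 0.60184 = 0.84989
(2) 5.7098 × 0.29564 × 1.0009 × 0.57649 = 0.97402
(3) 0.381 × 2.4853 × 0.06424 × 14.241 = 0.86626
Highest is cycle (2) at 0.9740 (≤1, no arbitrage).

0.9740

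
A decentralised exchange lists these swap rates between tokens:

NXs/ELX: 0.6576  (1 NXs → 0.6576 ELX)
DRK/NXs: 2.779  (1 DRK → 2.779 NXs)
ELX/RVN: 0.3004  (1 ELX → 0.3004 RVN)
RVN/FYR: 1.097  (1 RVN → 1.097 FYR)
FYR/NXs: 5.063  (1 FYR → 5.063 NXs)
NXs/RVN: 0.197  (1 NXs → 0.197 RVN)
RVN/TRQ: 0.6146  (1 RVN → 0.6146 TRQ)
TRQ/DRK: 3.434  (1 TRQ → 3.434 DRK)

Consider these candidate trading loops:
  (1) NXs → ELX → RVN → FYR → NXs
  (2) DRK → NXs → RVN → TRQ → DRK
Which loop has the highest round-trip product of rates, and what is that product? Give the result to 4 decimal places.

(1) 0.6576 × 0.3004 × 1.097 × 5.063 = 1.09718
(2) 2.779 × 0.197 × 0.6146 × 3.434 = 1.15544
Highest is cycle (2) at 1.1554 (>1, arbitrage).

1.1554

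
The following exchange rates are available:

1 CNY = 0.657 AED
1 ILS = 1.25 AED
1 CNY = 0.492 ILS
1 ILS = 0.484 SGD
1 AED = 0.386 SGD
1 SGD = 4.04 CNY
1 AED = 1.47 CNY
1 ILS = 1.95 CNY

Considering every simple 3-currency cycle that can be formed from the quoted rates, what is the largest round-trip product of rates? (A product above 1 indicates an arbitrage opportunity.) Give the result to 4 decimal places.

1.0246

SGD→CNY→AED→SGD: 4.04 × 0.657 × 0.386 = 1.02455
ILS→SGD→CNY→ILS: 0.484 × 4.04 × 0.492 = 0.96204
ILS→AED→CNY→ILS: 1.25 × 1.47 × 0.492 = 0.90405
Maximum is SGD→CNY→AED→SGD at 1.0246; arbitrage exists.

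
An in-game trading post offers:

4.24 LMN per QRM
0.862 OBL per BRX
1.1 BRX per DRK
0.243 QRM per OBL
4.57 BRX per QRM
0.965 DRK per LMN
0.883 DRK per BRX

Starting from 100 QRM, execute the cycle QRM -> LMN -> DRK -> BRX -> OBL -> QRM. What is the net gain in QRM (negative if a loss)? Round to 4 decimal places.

-5.7244

100 QRM × 4.24 = 424 LMN
424 LMN × 0.965 = 409.16 DRK
409.16 DRK × 1.1 = 450.076 BRX
450.076 BRX × 0.862 = 387.965512 OBL
387.965512 OBL × 0.243 = 94.275619416 QRM
Net change: 94.275619416 − 100 = -5.724380584 QRM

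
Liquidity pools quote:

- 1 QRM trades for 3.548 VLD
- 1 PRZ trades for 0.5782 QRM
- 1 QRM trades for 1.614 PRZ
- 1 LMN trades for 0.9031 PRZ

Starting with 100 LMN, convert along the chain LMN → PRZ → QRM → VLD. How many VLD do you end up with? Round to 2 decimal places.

100 LMN × 0.9031 = 90.31 PRZ
90.31 PRZ × 0.5782 = 52.217242 QRM
52.217242 QRM × 3.548 = 185.266774616 VLD

185.27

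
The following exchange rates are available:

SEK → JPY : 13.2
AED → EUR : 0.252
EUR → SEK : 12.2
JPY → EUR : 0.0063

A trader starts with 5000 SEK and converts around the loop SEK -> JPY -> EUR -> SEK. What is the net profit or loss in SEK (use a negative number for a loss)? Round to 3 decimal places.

72.760

5000 SEK × 13.2 = 66000 JPY
66000 JPY × 0.0063 = 415.8 EUR
415.8 EUR × 12.2 = 5072.76 SEK
Net change: 5072.76 − 5000 = 72.76 SEK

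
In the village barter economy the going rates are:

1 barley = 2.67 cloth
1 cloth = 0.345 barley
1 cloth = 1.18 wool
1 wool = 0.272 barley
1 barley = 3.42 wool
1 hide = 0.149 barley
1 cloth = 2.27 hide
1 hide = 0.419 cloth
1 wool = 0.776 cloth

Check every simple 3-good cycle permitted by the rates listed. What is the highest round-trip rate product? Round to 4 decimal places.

0.9156

cloth→barley→wool→cloth: 0.345 × 3.42 × 0.776 = 0.91560
cloth→hide→barley→cloth: 2.27 × 0.149 × 2.67 = 0.90307
cloth→wool→barley→cloth: 1.18 × 0.272 × 2.67 = 0.85696
Maximum is cloth→barley→wool→cloth at 0.9156; no arbitrage — every cycle loses value.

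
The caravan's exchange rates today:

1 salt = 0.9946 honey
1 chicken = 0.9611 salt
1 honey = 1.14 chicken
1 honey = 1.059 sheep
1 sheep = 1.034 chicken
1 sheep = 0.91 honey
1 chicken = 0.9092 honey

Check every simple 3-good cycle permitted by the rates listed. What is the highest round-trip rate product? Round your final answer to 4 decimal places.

honey→chicken→salt→honey: 1.14 × 0.9611 × 0.9946 = 1.08974
honey→sheep→chicken→honey: 1.059 × 1.034 × 0.9092 = 0.99558
Maximum is honey→chicken→salt→honey at 1.0897; arbitrage exists.

1.0897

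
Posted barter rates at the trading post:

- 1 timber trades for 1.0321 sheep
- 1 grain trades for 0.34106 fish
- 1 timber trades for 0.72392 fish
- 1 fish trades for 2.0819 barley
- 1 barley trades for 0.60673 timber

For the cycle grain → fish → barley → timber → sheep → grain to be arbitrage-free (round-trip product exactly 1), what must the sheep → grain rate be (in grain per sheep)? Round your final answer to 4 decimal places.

Known legs of the cycle: 0.34106 × 2.0819 × 0.60673 × 1.0321 = 0.444639355875426862
For no arbitrage the full-cycle product must be 1, so the missing rate is 1 / 0.444639355875426862 ≈ 2.249014.

2.2490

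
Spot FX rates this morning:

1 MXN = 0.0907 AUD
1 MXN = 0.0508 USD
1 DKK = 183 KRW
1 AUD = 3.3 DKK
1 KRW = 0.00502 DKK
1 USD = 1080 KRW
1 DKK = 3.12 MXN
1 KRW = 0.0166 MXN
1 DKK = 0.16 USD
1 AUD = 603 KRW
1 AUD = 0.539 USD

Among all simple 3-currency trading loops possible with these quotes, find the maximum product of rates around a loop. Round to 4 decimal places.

0.9338

AUD→DKK→MXN→AUD: 3.3 × 3.12 × 0.0907 = 0.93385
KRW→MXN→USD→KRW: 0.0166 × 0.0508 × 1080 = 0.91074
AUD→KRW→MXN→AUD: 603 × 0.0166 × 0.0907 = 0.90789
KRW→DKK→USD→KRW: 0.00502 × 0.16 × 1080 = 0.86746
Maximum is AUD→DKK→MXN→AUD at 0.9338; no arbitrage — every cycle loses value.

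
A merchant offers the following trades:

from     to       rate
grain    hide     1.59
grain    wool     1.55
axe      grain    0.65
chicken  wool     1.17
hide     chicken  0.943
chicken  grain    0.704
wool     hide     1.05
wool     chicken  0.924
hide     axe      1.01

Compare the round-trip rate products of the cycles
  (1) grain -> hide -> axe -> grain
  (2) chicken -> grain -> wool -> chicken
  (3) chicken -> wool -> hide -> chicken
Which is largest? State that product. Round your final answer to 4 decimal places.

(1) 1.59 × 1.01 × 0.65 = 1.04384
(2) 0.704 × 1.55 × 0.924 = 1.00827
(3) 1.17 × 1.05 × 0.943 = 1.15848
Highest is cycle (3) at 1.1585 (>1, arbitrage).

1.1585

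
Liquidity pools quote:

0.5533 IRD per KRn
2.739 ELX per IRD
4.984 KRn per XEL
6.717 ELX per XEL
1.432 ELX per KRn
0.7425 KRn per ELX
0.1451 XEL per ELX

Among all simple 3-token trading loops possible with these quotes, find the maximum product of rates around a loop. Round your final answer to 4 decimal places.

1.1253

KRn→IRD→ELX→KRn: 0.5533 × 2.739 × 0.7425 = 1.12525
XEL→KRn→ELX→XEL: 4.984 × 1.432 × 0.1451 = 1.03559
Maximum is KRn→IRD→ELX→KRn at 1.1253; arbitrage exists.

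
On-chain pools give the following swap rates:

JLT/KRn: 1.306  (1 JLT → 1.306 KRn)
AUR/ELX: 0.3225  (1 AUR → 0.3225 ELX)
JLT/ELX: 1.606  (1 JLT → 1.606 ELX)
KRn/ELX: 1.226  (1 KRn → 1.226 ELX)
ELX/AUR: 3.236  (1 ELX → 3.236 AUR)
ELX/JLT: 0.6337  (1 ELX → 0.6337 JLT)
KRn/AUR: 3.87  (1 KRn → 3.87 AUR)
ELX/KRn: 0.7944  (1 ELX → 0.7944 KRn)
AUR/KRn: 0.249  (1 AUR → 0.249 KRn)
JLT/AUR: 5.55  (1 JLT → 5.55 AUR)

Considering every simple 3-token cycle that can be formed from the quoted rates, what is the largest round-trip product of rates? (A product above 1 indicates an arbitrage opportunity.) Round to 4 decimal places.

AUR→ELX→JLT→AUR: 0.3225 × 0.6337 × 5.55 = 1.13424
JLT→KRn→ELX→JLT: 1.306 × 1.226 × 0.6337 = 1.01465
AUR→ELX→KRn→AUR: 0.3225 × 0.7944 × 3.87 = 0.99147
AUR→KRn→ELX→AUR: 0.249 × 1.226 × 3.236 = 0.98787
Maximum is AUR→ELX→JLT→AUR at 1.1342; arbitrage exists.

1.1342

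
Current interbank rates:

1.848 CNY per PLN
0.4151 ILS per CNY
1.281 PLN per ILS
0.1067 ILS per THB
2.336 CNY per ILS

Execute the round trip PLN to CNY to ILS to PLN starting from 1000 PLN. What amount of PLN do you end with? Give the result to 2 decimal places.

1000 PLN × 1.848 = 1848 CNY
1848 CNY × 0.4151 = 767.1048 ILS
767.1048 ILS × 1.281 = 982.6612488 PLN

982.66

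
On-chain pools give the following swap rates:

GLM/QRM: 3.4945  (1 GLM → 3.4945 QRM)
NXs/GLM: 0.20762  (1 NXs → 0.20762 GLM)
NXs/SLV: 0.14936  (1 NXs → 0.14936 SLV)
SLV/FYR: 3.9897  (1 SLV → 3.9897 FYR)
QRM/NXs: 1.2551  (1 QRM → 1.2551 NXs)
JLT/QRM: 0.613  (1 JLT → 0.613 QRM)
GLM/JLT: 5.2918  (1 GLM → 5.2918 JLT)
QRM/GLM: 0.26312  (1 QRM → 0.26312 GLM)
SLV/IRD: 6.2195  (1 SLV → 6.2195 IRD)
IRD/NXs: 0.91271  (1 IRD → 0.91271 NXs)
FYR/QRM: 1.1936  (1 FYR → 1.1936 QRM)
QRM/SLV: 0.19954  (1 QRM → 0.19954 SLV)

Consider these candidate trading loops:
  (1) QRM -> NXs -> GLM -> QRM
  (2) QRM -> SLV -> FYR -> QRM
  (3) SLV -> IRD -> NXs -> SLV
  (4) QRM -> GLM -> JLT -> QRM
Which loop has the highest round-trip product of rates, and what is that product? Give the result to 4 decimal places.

0.9502

(1) 1.2551 × 0.20762 × 3.4945 = 0.91061
(2) 0.19954 × 3.9897 × 1.1936 = 0.95023
(3) 6.2195 × 0.91271 × 0.14936 = 0.84786
(4) 0.26312 × 5.2918 × 0.613 = 0.85353
Highest is cycle (2) at 0.9502 (≤1, no arbitrage).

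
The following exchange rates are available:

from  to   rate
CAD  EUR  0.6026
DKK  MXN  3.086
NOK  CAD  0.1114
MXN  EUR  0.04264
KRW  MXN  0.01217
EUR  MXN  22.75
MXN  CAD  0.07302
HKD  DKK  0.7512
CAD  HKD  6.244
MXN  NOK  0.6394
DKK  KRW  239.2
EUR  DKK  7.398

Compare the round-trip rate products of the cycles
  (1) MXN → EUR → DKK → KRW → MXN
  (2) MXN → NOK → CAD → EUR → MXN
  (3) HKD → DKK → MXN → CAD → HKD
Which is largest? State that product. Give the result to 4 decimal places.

1.0570

(1) 0.04264 × 7.398 × 239.2 × 0.01217 = 0.91830
(2) 0.6394 × 0.1114 × 0.6026 × 22.75 = 0.97649
(3) 0.7512 × 3.086 × 0.07302 × 6.244 = 1.05695
Highest is cycle (3) at 1.0570 (>1, arbitrage).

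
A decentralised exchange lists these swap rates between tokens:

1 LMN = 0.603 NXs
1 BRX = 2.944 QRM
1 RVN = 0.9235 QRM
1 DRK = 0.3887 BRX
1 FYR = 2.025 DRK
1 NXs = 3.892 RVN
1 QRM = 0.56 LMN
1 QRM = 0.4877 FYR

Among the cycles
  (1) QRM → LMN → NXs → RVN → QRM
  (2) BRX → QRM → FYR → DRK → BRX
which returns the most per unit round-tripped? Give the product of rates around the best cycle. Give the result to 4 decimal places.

(1) 0.56 × 0.603 × 3.892 × 0.9235 = 1.21371
(2) 2.944 × 0.4877 × 2.025 × 0.3887 = 1.13013
Highest is cycle (1) at 1.2137 (>1, arbitrage).

1.2137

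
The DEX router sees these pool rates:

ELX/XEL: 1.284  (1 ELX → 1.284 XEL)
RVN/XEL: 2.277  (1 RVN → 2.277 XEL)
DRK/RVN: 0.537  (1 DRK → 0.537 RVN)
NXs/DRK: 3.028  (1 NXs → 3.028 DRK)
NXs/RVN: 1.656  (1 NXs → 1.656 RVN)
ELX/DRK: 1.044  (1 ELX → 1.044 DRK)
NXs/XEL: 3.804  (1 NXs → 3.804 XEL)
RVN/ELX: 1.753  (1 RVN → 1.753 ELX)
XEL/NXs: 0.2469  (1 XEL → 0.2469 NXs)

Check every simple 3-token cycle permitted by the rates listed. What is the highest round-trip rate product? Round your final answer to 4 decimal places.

0.9828

DRK→RVN→ELX→DRK: 0.537 × 1.753 × 1.044 = 0.98278
XEL→NXs→RVN→XEL: 0.2469 × 1.656 × 2.277 = 0.93099
Maximum is DRK→RVN→ELX→DRK at 0.9828; no arbitrage — every cycle loses value.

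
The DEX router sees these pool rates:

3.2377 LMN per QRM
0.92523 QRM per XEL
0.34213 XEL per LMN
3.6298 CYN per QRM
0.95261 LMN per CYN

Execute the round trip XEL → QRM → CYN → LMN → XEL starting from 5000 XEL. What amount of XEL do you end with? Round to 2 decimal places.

5472.79

5000 XEL × 0.92523 = 4626.15 QRM
4626.15 QRM × 3.6298 = 16791.99927 CYN
16791.99927 CYN × 0.95261 = 15996.2264245947 LMN
15996.2264245947 LMN × 0.34213 = 5472.788946646584711 XEL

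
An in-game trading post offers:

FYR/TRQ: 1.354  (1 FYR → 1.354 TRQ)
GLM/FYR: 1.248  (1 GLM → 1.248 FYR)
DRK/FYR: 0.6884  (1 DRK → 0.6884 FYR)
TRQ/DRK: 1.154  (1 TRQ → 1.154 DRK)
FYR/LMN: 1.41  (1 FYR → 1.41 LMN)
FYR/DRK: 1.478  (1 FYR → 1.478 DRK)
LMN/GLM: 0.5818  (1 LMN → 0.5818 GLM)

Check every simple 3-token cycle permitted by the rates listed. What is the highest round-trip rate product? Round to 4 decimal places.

FYR→TRQ→DRK→FYR: 1.354 × 1.154 × 0.6884 = 1.07564
FYR→LMN→GLM→FYR: 1.41 × 0.5818 × 1.248 = 1.02378
Maximum is FYR→TRQ→DRK→FYR at 1.0756; arbitrage exists.

1.0756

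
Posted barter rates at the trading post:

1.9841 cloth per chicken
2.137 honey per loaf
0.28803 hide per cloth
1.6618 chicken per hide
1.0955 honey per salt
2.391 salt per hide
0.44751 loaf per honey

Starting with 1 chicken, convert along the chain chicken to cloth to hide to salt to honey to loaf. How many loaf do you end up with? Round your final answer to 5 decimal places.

1 chicken × 1.9841 = 1.9841 cloth
1.9841 cloth × 0.28803 = 0.571480323 hide
0.571480323 hide × 2.391 = 1.366409452293 salt
1.366409452293 salt × 1.0955 = 1.4969015549869815 honey
1.4969015549869815 honey × 0.44751 = 0.669878414872224091065 loaf

0.66988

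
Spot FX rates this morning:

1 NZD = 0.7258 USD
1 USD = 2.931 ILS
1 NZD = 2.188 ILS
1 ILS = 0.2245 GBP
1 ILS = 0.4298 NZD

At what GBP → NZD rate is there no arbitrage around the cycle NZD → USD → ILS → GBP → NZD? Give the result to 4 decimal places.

2.0939

Known legs of the cycle: 0.7258 × 2.931 × 0.2245 = 0.4775832951
For no arbitrage the full-cycle product must be 1, so the missing rate is 1 / 0.4775832951 ≈ 2.093876.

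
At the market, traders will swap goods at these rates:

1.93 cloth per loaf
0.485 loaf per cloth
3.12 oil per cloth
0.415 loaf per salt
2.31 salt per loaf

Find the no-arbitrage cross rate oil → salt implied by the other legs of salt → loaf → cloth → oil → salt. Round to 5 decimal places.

Known legs of the cycle: 0.415 × 1.93 × 3.12 = 2.498964
For no arbitrage the full-cycle product must be 1, so the missing rate is 1 / 2.498964 ≈ 0.4001658.

0.40017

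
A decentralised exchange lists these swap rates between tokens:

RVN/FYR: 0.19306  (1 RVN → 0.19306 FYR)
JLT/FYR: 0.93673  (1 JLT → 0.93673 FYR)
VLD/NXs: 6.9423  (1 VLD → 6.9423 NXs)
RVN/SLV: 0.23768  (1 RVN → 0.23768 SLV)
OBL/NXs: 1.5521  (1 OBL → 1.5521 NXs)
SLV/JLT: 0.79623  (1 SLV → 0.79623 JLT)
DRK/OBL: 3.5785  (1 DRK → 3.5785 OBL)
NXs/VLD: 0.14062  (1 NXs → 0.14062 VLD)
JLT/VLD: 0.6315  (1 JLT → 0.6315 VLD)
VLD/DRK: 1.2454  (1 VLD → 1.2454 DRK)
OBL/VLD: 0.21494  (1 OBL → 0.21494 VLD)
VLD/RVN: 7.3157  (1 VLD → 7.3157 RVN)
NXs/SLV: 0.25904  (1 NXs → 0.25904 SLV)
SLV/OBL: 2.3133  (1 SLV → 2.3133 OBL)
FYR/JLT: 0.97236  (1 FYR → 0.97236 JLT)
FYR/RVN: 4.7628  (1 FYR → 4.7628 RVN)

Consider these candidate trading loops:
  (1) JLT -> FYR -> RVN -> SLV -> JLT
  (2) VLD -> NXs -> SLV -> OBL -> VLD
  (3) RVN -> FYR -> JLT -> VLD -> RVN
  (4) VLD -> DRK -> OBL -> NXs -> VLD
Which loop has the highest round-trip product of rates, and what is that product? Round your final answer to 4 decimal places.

(1) 0.93673 × 4.7628 × 0.23768 × 0.79623 = 0.84432
(2) 6.9423 × 0.25904 × 2.3133 × 0.21494 = 0.89417
(3) 0.19306 × 0.97236 × 0.6315 × 7.3157 = 0.86726
(4) 1.2454 × 3.5785 × 1.5521 × 0.14062 = 0.97269
Highest is cycle (4) at 0.9727 (≤1, no arbitrage).

0.9727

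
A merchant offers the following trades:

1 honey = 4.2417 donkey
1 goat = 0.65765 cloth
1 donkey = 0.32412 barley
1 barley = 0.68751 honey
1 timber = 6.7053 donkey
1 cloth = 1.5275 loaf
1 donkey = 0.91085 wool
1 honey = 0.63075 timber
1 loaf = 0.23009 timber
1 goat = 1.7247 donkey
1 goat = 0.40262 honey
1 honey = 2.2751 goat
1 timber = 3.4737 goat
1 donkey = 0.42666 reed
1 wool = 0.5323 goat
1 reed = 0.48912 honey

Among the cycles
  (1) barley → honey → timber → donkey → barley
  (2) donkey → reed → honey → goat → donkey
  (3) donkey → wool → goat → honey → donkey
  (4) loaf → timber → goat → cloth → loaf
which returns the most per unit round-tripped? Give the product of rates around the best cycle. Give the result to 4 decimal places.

0.9425

(1) 0.68751 × 0.63075 × 6.7053 × 0.32412 = 0.94245
(2) 0.42666 × 0.48912 × 2.2751 × 1.7247 = 0.81886
(3) 0.91085 × 0.5323 × 0.40262 × 4.2417 = 0.82802
(4) 0.23009 × 3.4737 × 0.65765 × 1.5275 = 0.80291
Highest is cycle (1) at 0.9425 (≤1, no arbitrage).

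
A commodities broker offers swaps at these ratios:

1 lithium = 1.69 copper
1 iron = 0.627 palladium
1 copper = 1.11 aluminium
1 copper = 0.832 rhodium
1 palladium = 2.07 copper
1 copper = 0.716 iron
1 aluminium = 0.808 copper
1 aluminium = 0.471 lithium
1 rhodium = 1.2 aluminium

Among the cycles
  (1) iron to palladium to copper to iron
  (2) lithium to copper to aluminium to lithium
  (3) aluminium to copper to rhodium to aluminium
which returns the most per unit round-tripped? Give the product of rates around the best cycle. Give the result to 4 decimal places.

0.9293

(1) 0.627 × 2.07 × 0.716 = 0.92929
(2) 1.69 × 1.11 × 0.471 = 0.88355
(3) 0.808 × 0.832 × 1.2 = 0.80671
Highest is cycle (1) at 0.9293 (≤1, no arbitrage).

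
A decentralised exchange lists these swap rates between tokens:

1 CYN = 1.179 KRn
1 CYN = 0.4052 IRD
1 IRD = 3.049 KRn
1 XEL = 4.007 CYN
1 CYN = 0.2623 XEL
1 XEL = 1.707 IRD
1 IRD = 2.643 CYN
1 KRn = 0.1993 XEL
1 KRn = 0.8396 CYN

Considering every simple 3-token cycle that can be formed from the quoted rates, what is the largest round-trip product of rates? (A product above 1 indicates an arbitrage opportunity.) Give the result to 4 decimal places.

CYN→XEL→IRD→CYN: 0.2623 × 1.707 × 2.643 = 1.18339
CYN→IRD→KRn→CYN: 0.4052 × 3.049 × 0.8396 = 1.03729
IRD→KRn→XEL→IRD: 3.049 × 0.1993 × 1.707 = 1.03729
CYN→KRn→XEL→CYN: 1.179 × 0.1993 × 4.007 = 0.94154
Maximum is CYN→XEL→IRD→CYN at 1.1834; arbitrage exists.

1.1834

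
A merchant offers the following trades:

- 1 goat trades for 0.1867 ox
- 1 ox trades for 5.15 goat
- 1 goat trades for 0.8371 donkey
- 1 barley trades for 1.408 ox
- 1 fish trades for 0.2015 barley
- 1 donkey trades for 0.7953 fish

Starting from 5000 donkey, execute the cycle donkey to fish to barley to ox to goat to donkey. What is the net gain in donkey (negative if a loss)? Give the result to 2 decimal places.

-136.34

5000 donkey × 0.7953 = 3976.5 fish
3976.5 fish × 0.2015 = 801.26475 barley
801.26475 barley × 1.408 = 1128.180768 ox
1128.180768 ox × 5.15 = 5810.1309552 goat
5810.1309552 goat × 0.8371 = 4863.66062259792 donkey
Net change: 4863.66062259792 − 5000 = -136.33937740208 donkey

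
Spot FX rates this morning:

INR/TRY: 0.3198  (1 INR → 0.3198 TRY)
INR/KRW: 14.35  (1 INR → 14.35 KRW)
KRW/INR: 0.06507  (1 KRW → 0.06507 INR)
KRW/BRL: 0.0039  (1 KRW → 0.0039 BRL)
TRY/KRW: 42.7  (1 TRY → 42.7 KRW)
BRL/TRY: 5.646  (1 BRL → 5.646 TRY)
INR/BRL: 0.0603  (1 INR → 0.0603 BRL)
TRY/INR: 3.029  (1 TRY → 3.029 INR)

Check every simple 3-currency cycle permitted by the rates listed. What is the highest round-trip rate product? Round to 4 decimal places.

INR→BRL→TRY→INR: 0.0603 × 5.646 × 3.029 = 1.03123
TRY→KRW→BRL→TRY: 42.7 × 0.0039 × 5.646 = 0.94023
INR→TRY→KRW→INR: 0.3198 × 42.7 × 0.06507 = 0.88856
Maximum is INR→BRL→TRY→INR at 1.0312; arbitrage exists.

1.0312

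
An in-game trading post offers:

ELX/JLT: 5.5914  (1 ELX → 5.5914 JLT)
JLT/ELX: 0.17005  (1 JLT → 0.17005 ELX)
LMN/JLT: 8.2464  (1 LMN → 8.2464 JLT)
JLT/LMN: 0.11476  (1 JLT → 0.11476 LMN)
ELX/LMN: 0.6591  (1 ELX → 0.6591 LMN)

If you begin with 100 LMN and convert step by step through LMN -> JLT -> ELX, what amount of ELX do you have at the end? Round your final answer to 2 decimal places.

100 LMN × 8.2464 = 824.64 JLT
824.64 JLT × 0.17005 = 140.230032 ELX

140.23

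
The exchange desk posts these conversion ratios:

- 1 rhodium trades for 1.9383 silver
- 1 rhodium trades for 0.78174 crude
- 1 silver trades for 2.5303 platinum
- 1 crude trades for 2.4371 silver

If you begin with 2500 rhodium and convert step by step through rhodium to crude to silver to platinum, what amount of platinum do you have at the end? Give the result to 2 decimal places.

12051.68

2500 rhodium × 0.78174 = 1954.35 crude
1954.35 crude × 2.4371 = 4762.946385 silver
4762.946385 silver × 2.5303 = 12051.6832379655 platinum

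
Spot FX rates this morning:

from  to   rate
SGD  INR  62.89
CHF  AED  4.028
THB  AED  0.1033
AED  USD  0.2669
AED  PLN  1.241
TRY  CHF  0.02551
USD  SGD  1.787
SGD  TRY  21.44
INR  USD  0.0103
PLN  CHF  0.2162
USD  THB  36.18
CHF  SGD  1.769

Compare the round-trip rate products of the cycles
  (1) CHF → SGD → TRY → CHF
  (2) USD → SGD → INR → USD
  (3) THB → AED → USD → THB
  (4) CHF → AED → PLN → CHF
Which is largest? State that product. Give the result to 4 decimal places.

1.1576

(1) 1.769 × 21.44 × 0.02551 = 0.96753
(2) 1.787 × 62.89 × 0.0103 = 1.15756
(3) 0.1033 × 0.2669 × 36.18 = 0.99751
(4) 4.028 × 1.241 × 0.2162 = 1.08073
Highest is cycle (2) at 1.1576 (>1, arbitrage).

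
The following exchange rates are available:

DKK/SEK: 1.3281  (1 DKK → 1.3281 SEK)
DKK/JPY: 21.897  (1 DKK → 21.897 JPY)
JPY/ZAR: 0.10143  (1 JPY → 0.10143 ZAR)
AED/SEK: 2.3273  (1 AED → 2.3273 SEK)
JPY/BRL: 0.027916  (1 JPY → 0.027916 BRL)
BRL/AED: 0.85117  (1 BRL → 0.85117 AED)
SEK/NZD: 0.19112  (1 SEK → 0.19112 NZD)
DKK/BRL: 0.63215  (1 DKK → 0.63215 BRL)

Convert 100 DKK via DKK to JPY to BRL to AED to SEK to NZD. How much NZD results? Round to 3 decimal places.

23.143

100 DKK × 21.897 = 2189.7 JPY
2189.7 JPY × 0.027916 = 61.1276652 BRL
61.1276652 BRL × 0.85117 = 52.030034788284 AED
52.030034788284 AED × 2.3273 = 121.0894999627733532 SEK
121.0894999627733532 SEK × 0.19112 = 23.142625232885243263584 NZD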